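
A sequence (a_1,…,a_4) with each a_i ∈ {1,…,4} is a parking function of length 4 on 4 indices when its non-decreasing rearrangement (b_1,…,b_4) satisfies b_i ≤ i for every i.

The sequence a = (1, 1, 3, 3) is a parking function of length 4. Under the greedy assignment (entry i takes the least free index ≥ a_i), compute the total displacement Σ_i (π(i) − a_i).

Σπ = 10 ({1..4} each once); Σa = 1+1+3+3 = 8; disp = 10−8 = 2.

2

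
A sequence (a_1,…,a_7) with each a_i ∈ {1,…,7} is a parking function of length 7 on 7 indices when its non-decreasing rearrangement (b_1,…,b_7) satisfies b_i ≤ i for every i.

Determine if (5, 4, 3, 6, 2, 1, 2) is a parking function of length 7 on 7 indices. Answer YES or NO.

Order a: b = (1, 2, 2, 3, 4, 5, 6).
  b_1=1 ≤ 1
  b_2=2 ≤ 2
  b_3=2 ≤ 3
  b_4=3 ≤ 4
  b_5=4 ≤ 5
  b_6=5 ≤ 6
  b_7=6 ≤ 7
All bounds hold ⇒ YES

YES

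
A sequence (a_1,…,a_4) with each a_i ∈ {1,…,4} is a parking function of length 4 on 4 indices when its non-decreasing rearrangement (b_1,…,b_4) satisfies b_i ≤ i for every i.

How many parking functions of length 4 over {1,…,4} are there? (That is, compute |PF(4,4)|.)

Count = (4+1−4)·(4+1)^{4−1} = 1×125 = 125 (Pollak)
One tuple (1,1,3,2) → sorted (1,1,2,3): b_i ≤ i ∀i, a PF.

125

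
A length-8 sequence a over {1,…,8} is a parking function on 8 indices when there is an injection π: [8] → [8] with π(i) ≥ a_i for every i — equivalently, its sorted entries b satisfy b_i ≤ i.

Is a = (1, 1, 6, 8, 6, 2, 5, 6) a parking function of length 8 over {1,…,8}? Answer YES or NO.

NO

Order a: b = (1, 1, 2, 5, 6, 6, 6, 8).
  b_1=1 ≤ 1
  b_2=1 ≤ 2
  b_3=2 ≤ 3
  b_4=5 > 4
  fails at i=4 ⇒ NO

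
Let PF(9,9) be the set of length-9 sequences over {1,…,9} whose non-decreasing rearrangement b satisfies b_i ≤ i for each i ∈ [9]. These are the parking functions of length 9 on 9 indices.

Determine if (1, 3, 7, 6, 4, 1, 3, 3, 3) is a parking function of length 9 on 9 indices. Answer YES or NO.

Rearranged: b = (1, 1, 3, 3, 3, 3, 4, 6, 7).
  b_1=1 ≤ 1
  b_2=1 ≤ 2
  b_3=3 ≤ 3
  b_4=3 ≤ 4
  b_5=3 ≤ 5
  b_6=3 ≤ 6
  b_7=4 ≤ 7
  b_8=6 ≤ 8
  b_9=7 ≤ 9
All bounds hold ⇒ YES

YES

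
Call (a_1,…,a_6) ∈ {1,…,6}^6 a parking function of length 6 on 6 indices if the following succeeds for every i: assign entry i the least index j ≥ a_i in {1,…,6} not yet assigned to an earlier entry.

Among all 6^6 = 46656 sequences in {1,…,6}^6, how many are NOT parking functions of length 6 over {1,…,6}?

#PF = (6−6+1)·(6+1)^(6−1) = 1 · 16807 = 16807 (Pollak)
E.g. (6,5,1,3,6,4) → sorted (1,3,4,5,6,6): b_2=3>2, not a PF.
Total 46656; non-PF = 46656−16807 = 29849

29849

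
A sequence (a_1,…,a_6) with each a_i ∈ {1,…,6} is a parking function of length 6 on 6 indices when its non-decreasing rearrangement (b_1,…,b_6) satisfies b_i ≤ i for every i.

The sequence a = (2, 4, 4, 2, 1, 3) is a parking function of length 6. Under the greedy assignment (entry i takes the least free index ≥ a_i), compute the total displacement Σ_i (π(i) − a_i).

Σπ = 6·7/2 = 21 (π permutes [6]); Σa = 2+4+4+2+1+3 = 16; disp = 21−16 = 5.

5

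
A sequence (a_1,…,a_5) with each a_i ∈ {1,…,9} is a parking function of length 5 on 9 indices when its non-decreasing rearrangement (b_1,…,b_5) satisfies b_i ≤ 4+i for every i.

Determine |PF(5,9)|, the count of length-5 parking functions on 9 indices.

50000

|PF(5,9)| = (9−5+1)·(9+1)^(5−1) = 5 · 10000 = 50000 (Konheim–Weiss)
E.g. (3,4,6,2,8) → sorted (2,3,4,6,8): b_i ≤ 4+i ∀i, a PF.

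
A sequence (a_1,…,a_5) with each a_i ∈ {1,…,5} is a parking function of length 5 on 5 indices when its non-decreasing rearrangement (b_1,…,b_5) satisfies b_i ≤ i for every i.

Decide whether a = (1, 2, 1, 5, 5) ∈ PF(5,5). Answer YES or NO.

NO

Sorted: b = (1, 1, 2, 5, 5).
  b_1=1 ≤ 1
  b_2=1 ≤ 2
  b_3=2 ≤ 3
  b_4=5 > 4
  fails at i=4 ⇒ NO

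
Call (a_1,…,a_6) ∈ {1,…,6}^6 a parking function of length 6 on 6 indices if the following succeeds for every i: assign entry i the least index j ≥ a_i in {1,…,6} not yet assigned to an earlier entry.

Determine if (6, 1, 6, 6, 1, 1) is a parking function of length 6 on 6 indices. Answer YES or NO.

NO

Order a: b = (1, 1, 1, 6, 6, 6).
  b_1=1 ≤ 1
  b_2=1 ≤ 2
  b_3=1 ≤ 3
  b_4=6 > 4
  fails at i=4 ⇒ NO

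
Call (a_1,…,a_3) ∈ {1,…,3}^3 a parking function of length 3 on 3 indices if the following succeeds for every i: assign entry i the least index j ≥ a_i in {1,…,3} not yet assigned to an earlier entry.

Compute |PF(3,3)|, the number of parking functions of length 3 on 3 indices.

|PF(3,3)| = (3+1−3)·(3+1)^{3−1} = 1×16 = 16 (Konheim–Weiss)
Example (1,1,3) → sorted (1,1,3): b_i ≤ i ∀i, a PF.

16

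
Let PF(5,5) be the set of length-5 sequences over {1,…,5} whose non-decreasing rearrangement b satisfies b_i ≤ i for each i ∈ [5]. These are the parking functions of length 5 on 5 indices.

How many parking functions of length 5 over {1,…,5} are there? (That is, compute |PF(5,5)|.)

|PF(5,5)| = (5−5+1)·(5+1)^(5−1) = 1 · 1296 = 1296 [KW]
Check (5,1,3,2,4) → sorted (1,2,3,4,5): b_i ≤ i ∀i, a PF.

1296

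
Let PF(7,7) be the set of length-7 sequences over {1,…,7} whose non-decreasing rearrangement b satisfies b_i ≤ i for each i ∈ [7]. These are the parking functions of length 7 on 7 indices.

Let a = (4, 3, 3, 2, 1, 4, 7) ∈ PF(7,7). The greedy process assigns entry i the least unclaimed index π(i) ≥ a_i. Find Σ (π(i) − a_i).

4

Σπ(i) = 1+…+7 = 28; Σa = 4+3+3+2+1+4+7 = 24; disp = 28−24 = 4.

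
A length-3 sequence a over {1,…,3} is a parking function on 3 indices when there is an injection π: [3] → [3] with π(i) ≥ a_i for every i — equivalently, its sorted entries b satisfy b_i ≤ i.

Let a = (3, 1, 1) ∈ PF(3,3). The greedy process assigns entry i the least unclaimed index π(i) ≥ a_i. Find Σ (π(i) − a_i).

Σπ = 3·4/2 = 6 (π permutes [3]); Σa = 3+1+1 = 5; disp = 6−5 = 1.

1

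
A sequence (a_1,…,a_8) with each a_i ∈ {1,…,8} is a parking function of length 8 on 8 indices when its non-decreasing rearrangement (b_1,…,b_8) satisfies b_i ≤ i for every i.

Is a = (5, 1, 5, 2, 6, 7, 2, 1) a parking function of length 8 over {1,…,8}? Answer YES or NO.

YES

Sorted: b = (1, 1, 2, 2, 5, 5, 6, 7).
  b_1=1 ≤ 1
  b_2=1 ≤ 2
  b_3=2 ≤ 3
  b_4=2 ≤ 4
  b_5=5 ≤ 5
  b_6=5 ≤ 6
  b_7=6 ≤ 7
  b_8=7 ≤ 8
All bounds hold ⇒ YES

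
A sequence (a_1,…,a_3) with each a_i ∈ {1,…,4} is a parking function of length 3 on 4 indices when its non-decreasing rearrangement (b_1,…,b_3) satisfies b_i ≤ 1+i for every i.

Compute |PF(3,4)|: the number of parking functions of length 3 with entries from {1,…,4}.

50

|PF| = (4−3+1)·(4+1)^(3−1) = 2×25 = 50 (Pollak)
E.g. (1,2,2) → sorted (1,2,2): b_i ≤ 1+i ∀i, a PF.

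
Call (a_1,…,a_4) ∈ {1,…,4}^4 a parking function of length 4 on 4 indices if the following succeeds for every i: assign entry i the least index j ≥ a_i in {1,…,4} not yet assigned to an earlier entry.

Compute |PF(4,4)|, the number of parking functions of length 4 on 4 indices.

125

|PF| = (4−4+1)·(4+1)^(4−1) = 1 · 125 = 125 [KW]
E.g. (1,1,4,1) → sorted (1,1,1,4): b_i ≤ i ∀i, a PF.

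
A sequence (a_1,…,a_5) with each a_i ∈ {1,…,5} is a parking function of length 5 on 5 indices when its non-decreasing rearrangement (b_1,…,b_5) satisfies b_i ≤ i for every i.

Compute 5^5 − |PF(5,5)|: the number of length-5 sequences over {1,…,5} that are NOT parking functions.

1829

|PF(5,5)| = (5−5+1)·(5+1)^(5−1) = 1 · 1296 = 1296 [KW]
Example (4,4,3,5,3) → sorted (3,3,4,4,5): b_1=3>1, not a PF.
So 3125 − 1296 = 1829 fail.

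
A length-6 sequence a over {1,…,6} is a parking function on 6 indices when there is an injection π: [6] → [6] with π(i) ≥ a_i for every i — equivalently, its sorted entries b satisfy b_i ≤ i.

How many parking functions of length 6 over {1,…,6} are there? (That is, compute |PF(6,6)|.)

#PF = (6+1−6)·(6+1)^{6−1} = 1 · 16807 = 16807 [KW]
One tuple (3,2,4,3,1,3) → sorted (1,2,3,3,3,4): b_i ≤ i ∀i, a PF.

16807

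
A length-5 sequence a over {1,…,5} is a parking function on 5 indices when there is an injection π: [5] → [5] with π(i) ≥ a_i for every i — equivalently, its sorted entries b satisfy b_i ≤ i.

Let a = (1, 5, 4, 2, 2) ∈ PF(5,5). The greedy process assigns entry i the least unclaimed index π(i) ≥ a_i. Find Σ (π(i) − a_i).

1

Σπ = 5·6/2 = 15 (π permutes [5]); Σa = 1+5+4+2+2 = 14; disp = 15−14 = 1.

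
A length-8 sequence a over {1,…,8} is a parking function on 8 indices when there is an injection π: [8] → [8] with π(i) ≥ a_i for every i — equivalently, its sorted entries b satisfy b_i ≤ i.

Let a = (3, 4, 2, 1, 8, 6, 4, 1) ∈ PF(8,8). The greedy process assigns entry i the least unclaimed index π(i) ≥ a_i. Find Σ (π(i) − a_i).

7

Σπ = 8·9/2 = 36 (π permutes [8]); Σa = 3+4+2+1+8+6+4+1 = 29; disp = 36−29 = 7.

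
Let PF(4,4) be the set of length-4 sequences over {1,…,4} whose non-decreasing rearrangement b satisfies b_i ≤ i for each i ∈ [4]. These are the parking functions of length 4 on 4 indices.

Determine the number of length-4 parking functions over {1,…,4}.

#PF = (4−4+1)·(4+1)^(4−1) = 1 · 125 = 125 (Pollak)
One tuple (1,4,2,3) → sorted (1,2,3,4): b_i ≤ i ∀i, a PF.

125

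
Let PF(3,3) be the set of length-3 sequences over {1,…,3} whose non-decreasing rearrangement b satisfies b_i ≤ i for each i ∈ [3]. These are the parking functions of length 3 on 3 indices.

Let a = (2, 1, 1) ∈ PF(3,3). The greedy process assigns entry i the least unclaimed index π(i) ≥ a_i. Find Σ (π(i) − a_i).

2

Σπ(i) = 1+…+3 = 6; Σa = 2+1+1 = 4; disp = 6−4 = 2.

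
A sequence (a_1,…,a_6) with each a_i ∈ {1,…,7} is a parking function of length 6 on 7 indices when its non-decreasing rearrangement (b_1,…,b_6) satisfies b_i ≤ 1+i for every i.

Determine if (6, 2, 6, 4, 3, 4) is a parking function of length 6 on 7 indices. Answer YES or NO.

Order a: b = (2, 3, 4, 4, 6, 6).
  b_1=2 ≤ 2
  b_2=3 ≤ 3
  b_3=4 ≤ 4
  b_4=4 ≤ 5
  b_5=6 ≤ 6
  b_6=6 ≤ 7
All bounds hold ⇒ YES

YES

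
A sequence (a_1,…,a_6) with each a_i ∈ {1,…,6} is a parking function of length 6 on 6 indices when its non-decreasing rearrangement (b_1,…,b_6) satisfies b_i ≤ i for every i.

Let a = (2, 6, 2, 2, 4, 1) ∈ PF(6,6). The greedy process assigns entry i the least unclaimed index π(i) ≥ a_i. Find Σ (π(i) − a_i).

4

Σπ = 21 ({1..6} each once); Σa = 2+6+2+2+4+1 = 17; disp = 21−17 = 4.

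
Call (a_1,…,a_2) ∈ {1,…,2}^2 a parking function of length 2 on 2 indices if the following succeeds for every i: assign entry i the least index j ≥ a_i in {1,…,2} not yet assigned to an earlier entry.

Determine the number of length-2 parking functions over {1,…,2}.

3

#PF = (2−2+1)·(2+1)^(2−1) = 1·3 = 3 (Konheim–Weiss)
Check (2,1) → sorted (1,2): b_i ≤ i ∀i, a PF.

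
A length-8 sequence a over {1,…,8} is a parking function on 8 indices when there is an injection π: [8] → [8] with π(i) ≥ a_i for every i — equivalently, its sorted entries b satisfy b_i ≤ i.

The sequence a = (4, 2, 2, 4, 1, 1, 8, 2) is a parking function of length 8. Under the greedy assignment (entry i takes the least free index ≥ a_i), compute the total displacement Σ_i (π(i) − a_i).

Σπ = 8·9/2 = 36 (π permutes [8]); Σa = 4+2+2+4+1+1+8+2 = 24; disp = 36−24 = 12.

12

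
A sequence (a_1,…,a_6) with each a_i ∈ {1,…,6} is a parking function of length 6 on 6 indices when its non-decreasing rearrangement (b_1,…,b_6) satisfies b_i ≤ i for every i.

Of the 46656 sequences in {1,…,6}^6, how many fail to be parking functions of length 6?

29849

|PF| = (7−6)·7^(6−1) = 1·16807 = 16807 (Pollak)
E.g. (6,5,2,6,6,6) → sorted (2,5,6,6,6,6): b_1=2>1, not a PF.
So 46656 − 16807 = 29849 fail.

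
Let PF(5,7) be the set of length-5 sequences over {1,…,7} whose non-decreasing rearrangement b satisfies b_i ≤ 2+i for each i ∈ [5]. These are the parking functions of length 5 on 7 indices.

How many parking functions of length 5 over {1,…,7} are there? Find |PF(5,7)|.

12288

Count = (7+1−5)·(7+1)^{5−1} = 3 · 4096 = 12288 (Konheim–Weiss)
Check (2,1,4,2,3) → sorted (1,2,2,3,4): b_i ≤ 2+i ∀i, a PF.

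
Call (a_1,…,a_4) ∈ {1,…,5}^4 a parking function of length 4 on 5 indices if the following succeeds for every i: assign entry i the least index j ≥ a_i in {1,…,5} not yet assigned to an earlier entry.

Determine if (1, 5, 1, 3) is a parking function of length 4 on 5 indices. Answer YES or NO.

Sorted: b = (1, 1, 3, 5).
  b_1=1 ≤ 2
  b_2=1 ≤ 3
  b_3=3 ≤ 4
  b_4=5 ≤ 5
All bounds hold ⇒ YES

YES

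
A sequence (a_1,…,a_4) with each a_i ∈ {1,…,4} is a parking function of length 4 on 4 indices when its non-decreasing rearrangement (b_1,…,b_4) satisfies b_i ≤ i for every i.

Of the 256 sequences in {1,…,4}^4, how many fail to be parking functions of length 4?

|PF| = 1·5^3 = 1 · 125 = 125
Example (4,1,2,4) → sorted (1,2,4,4): b_3=4>3, not a PF.
So 256 − 125 = 131 fail.

131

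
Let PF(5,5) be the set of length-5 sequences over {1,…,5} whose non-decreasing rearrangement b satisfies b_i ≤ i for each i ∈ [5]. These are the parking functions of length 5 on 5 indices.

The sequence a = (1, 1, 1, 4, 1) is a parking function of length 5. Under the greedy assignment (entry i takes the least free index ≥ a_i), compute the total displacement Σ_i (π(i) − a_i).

7

Σπ = 5·6/2 = 15 (π permutes [5]); Σa = 1+1+1+4+1 = 8; disp = 15−8 = 7.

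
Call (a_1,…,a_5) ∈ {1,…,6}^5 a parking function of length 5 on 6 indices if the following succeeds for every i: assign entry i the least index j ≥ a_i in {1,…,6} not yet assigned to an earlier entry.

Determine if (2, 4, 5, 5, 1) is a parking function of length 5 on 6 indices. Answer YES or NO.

YES

Sorted: b = (1, 2, 4, 5, 5).
  b_1=1 ≤ 2
  b_2=2 ≤ 3
  b_3=4 ≤ 4
  b_4=5 ≤ 5
  b_5=5 ≤ 6
All bounds hold ⇒ YES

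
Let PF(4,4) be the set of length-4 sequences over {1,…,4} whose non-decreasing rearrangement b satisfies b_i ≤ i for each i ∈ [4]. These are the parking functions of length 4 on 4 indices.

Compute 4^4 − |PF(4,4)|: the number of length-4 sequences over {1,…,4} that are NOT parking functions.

131

|PF(4,4)| = (5−4)·5^(4−1) = 1×125 = 125 (Konheim–Weiss)
E.g. (1,4,2,4) → sorted (1,2,4,4): b_3=4>3, not a PF.
So 256 − 125 = 131 fail.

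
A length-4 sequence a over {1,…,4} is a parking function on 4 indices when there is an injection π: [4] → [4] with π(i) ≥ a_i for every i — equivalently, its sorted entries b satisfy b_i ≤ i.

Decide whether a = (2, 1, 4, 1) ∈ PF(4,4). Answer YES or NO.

Sorted: b = (1, 1, 2, 4).
  b_1=1 ≤ 1
  b_2=1 ≤ 2
  b_3=2 ≤ 3
  b_4=4 ≤ 4
All bounds hold ⇒ YES

YES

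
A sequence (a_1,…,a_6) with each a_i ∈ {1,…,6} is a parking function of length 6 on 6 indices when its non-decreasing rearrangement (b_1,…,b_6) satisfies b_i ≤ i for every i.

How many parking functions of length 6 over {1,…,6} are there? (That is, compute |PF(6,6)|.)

16807

|PF| = (6+1−6)·(6+1)^{6−1} = 1×16807 = 16807 (Konheim–Weiss)
One tuple (4,2,1,2,3,3) → sorted (1,2,2,3,3,4): b_i ≤ i ∀i, a PF.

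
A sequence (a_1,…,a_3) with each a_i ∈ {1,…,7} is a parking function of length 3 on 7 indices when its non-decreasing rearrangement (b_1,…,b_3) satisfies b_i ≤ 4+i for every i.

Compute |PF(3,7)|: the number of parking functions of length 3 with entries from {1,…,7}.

320

|PF(3,7)| = (7−3+1)·(7+1)^(3−1) = 5·64 = 320 (Konheim–Weiss)
Check (3,3,4) → sorted (3,3,4): b_i ≤ 4+i ∀i, a PF.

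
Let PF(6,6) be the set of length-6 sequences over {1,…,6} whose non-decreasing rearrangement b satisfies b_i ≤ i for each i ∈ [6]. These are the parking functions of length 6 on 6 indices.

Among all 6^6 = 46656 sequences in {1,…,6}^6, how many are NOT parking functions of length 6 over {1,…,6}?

29849

|PF| = (6−6+1)·(6+1)^(6−1) = 1×16807 = 16807 (Pollak)
E.g. (5,4,5,2,3,3) → sorted (2,3,3,4,5,5): b_1=2>1, not a PF.
Total 46656; non-PF = 46656−16807 = 29849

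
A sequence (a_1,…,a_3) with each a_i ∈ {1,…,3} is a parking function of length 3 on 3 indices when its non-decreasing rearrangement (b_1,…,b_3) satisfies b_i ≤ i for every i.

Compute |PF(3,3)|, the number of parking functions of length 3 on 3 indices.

|PF(3,3)| = (4−3)·4^(3−1) = 1×16 = 16
Check (2,3,1) → sorted (1,2,3): b_i ≤ i ∀i, a PF.

16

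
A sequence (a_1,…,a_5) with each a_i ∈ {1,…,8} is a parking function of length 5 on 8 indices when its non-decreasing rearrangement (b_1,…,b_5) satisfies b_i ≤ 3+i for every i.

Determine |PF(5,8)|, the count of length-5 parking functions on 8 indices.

26244

|PF(5,8)| = 4·9^4 = 4×6561 = 26244 (Konheim–Weiss)
E.g. (6,1,2,8,1) → sorted (1,1,2,6,8): b_i ≤ 3+i ∀i, a PF.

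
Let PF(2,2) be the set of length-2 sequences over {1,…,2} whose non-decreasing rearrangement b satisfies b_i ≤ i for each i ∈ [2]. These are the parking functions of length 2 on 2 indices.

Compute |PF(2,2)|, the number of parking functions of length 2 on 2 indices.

|PF(2,2)| = (2−2+1)·(2+1)^(2−1) = 1 · 3 = 3 (Konheim–Weiss)
E.g. (1,2) → sorted (1,2): b_i ≤ i ∀i, a PF.

3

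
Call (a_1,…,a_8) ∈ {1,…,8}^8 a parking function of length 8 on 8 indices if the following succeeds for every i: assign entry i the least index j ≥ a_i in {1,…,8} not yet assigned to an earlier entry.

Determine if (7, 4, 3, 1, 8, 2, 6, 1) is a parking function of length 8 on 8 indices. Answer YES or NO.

YES

Sorted: b = (1, 1, 2, 3, 4, 6, 7, 8).
  b_1=1 ≤ 1
  b_2=1 ≤ 2
  b_3=2 ≤ 3
  b_4=3 ≤ 4
  b_5=4 ≤ 5
  b_6=6 ≤ 6
  b_7=7 ≤ 7
  b_8=8 ≤ 8
All bounds hold ⇒ YES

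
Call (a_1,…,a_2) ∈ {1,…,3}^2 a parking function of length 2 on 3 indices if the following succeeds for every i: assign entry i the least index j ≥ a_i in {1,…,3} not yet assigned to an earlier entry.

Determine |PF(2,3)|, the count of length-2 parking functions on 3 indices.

8

#PF = (3+1−2)·(3+1)^{2−1} = 2×4 = 8 (Pollak)
Example (1,1) → sorted (1,1): b_i ≤ 1+i ∀i, a PF.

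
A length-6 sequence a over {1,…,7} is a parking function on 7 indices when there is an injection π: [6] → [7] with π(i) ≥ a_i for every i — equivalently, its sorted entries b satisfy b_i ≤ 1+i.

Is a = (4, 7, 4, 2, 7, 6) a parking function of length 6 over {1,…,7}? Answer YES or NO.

NO

Order a: b = (2, 4, 4, 6, 7, 7).
  b_1=2 ≤ 2
  b_2=4 > 3
  fails at i=2 ⇒ NO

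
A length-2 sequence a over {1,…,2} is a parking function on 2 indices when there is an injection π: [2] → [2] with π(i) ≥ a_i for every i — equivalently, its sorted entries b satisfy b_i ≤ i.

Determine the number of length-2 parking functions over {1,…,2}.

Count = (2−2+1)·(2+1)^(2−1) = 1·3 = 3 (Konheim–Weiss)
E.g. (1,2) → sorted (1,2): b_i ≤ i ∀i, a PF.

3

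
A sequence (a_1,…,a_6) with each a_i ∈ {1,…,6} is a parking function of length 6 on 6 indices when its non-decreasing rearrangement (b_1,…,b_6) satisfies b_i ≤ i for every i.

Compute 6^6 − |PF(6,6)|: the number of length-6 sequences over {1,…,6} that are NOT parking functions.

|PF| = (7−6)·7^(6−1) = 1·16807 = 16807 [KW]
One tuple (3,5,6,6,6,5) → sorted (3,5,5,6,6,6): b_1=3>1, not a PF.
6^6 − 16807 = 46656 − 16807 = 29849

29849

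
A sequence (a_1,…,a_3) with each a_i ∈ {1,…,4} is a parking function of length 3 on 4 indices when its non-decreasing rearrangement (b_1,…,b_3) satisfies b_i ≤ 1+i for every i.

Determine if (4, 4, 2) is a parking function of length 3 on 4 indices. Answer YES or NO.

NO

Rearranged: b = (2, 4, 4).
  b_1=2 ≤ 2
  b_2=4 > 3
  fails at i=2 ⇒ NO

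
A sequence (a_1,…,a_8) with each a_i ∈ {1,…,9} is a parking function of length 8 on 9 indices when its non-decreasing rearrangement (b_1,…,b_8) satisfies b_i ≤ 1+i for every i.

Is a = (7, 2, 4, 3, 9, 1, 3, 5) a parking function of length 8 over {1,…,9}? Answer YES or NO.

YES

Sorted: b = (1, 2, 3, 3, 4, 5, 7, 9).
  b_1=1 ≤ 2
  b_2=2 ≤ 3
  b_3=3 ≤ 4
  b_4=3 ≤ 5
  b_5=4 ≤ 6
  b_6=5 ≤ 7
  b_7=7 ≤ 8
  b_8=9 ≤ 9
All bounds hold ⇒ YES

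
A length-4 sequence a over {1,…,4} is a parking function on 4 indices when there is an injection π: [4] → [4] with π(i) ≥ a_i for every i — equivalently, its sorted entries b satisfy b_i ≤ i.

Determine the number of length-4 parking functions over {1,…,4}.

125

Count = (5−4)·5^(4−1) = 1 · 125 = 125 (Konheim–Weiss)
E.g. (2,1,1,4) → sorted (1,1,2,4): b_i ≤ i ∀i, a PF.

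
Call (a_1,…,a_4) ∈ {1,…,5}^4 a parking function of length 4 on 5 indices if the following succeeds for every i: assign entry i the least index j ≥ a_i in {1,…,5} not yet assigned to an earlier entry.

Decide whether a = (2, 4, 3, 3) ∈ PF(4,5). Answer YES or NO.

Rearranged: b = (2, 3, 3, 4).
  b_1=2 ≤ 2
  b_2=3 ≤ 3
  b_3=3 ≤ 4
  b_4=4 ≤ 5
All bounds hold ⇒ YES

YES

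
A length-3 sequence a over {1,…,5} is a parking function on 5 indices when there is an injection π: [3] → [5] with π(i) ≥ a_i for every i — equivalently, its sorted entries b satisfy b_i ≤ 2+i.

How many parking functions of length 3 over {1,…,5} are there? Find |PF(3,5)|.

#PF = (5−3+1)·(5+1)^(3−1) = 3 · 36 = 108 (Konheim–Weiss)
One tuple (2,4,4) → sorted (2,4,4): b_i ≤ 2+i ∀i, a PF.

108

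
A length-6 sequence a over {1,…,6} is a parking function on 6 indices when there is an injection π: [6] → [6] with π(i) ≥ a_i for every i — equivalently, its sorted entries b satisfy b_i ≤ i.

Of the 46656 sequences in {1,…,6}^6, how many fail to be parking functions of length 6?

29849

#PF = 1·7^5 = 1 · 16807 = 16807 (Konheim–Weiss)
Check (6,6,5,5,6,6) → sorted (5,5,6,6,6,6): b_1=5>1, not a PF.
6^6 − 16807 = 46656 − 16807 = 29849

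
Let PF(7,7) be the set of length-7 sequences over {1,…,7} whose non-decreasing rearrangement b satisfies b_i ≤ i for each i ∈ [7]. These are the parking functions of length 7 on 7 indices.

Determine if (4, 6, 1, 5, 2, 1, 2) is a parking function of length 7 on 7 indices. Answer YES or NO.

YES

Order a: b = (1, 1, 2, 2, 4, 5, 6).
  b_1=1 ≤ 1
  b_2=1 ≤ 2
  b_3=2 ≤ 3
  b_4=2 ≤ 4
  b_5=4 ≤ 5
  b_6=5 ≤ 6
  b_7=6 ≤ 7
All bounds hold ⇒ YES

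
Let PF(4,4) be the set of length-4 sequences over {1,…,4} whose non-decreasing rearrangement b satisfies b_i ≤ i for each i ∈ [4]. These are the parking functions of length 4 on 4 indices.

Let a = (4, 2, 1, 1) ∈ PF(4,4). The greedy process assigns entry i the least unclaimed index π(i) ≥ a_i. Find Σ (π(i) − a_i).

2

Σπ = 4·5/2 = 10 (π permutes [4]); Σa = 4+2+1+1 = 8; disp = 10−8 = 2.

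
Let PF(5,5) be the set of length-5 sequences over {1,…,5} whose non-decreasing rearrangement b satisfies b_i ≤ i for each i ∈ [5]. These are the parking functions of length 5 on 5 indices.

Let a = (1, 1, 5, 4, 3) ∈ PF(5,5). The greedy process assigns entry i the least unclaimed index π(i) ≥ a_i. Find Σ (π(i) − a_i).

Σπ(i) = 1+…+5 = 15; Σa = 1+1+5+4+3 = 14; disp = 15−14 = 1.

1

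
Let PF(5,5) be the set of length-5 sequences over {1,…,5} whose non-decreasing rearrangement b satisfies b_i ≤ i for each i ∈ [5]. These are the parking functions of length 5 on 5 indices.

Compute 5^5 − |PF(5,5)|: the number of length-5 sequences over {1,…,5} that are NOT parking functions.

#PF = (5+1−5)·(5+1)^{5−1} = 1 · 1296 = 1296 [KW]
E.g. (4,5,3,4,3) → sorted (3,3,4,4,5): b_1=3>1, not a PF.
Total 3125; non-PF = 3125−1296 = 1829

1829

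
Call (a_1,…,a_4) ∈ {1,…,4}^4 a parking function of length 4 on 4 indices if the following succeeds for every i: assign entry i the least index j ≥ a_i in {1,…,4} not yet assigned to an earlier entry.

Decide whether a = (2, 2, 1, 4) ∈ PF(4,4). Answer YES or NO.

YES

Order a: b = (1, 2, 2, 4).
  b_1=1 ≤ 1
  b_2=2 ≤ 2
  b_3=2 ≤ 3
  b_4=4 ≤ 4
All bounds hold ⇒ YES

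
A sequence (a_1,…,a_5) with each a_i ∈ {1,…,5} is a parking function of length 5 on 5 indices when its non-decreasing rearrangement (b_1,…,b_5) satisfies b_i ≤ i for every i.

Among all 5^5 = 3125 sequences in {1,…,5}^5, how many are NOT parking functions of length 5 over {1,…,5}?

1829

|PF(5,5)| = (6−5)·6^(5−1) = 1 · 1296 = 1296 (Pollak)
E.g. (3,5,5,3,3) → sorted (3,3,3,5,5): b_1=3>1, not a PF.
5^5 − 1296 = 3125 − 1296 = 1829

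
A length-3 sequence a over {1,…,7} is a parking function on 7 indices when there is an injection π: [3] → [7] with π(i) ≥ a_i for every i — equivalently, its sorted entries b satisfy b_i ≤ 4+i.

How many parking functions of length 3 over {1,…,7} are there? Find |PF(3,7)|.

320

#PF = 5·8^2 = 5 · 64 = 320
Example (3,5,4) → sorted (3,4,5): b_i ≤ 4+i ∀i, a PF.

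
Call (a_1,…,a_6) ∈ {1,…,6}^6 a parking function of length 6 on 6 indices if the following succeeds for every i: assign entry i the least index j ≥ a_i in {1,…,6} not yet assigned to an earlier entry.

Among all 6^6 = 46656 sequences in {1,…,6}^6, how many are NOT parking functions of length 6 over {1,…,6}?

29849

|PF(6,6)| = (6−6+1)·(6+1)^(6−1) = 1·16807 = 16807 [KW]
One tuple (2,6,4,3,6,3) → sorted (2,3,3,4,6,6): b_1=2>1, not a PF.
So 46656 − 16807 = 29849 fail.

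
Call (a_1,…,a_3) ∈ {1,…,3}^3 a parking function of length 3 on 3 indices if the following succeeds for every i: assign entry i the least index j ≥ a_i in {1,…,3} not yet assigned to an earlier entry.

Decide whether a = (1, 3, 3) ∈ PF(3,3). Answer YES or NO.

Sorted: b = (1, 3, 3).
  b_1=1 ≤ 1
  b_2=3 > 2
  fails at i=2 ⇒ NO

NO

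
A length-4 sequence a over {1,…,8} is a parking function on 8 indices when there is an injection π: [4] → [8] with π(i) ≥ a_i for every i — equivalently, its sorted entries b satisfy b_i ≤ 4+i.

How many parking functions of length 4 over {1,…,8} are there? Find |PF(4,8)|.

|PF| = (8+1−4)·(8+1)^{4−1} = 5×729 = 3645
Example (2,3,6,1) → sorted (1,2,3,6): b_i ≤ 4+i ∀i, a PF.

3645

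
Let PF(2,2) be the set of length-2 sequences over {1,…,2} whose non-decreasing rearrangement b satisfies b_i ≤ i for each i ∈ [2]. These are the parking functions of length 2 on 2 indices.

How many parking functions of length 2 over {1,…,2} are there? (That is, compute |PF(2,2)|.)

3

#PF = (2+1−2)·(2+1)^{2−1} = 1×3 = 3 [KW]
One tuple (2,1) → sorted (1,2): b_i ≤ i ∀i, a PF.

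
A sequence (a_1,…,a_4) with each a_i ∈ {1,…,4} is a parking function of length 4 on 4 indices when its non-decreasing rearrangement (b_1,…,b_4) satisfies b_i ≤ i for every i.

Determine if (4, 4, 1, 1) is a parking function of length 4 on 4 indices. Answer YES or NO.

NO

Rearranged: b = (1, 1, 4, 4).
  b_1=1 ≤ 1
  b_2=1 ≤ 2
  b_3=4 > 3
  fails at i=3 ⇒ NO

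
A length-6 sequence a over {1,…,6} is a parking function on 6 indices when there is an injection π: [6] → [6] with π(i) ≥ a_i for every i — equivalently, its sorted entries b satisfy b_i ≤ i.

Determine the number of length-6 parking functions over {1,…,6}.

|PF| = (6+1−6)·(6+1)^{6−1} = 1×16807 = 16807
Check (6,1,2,2,1,4) → sorted (1,1,2,2,4,6): b_i ≤ i ∀i, a PF.

16807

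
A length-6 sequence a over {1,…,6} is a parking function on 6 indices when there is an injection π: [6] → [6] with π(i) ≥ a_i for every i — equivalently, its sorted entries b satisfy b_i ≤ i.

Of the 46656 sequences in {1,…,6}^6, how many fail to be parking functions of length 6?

29849

#PF = (7−6)·7^(6−1) = 1×16807 = 16807 [KW]
Example (5,6,4,4,5,4) → sorted (4,4,4,5,5,6): b_1=4>1, not a PF.
So 46656 − 16807 = 29849 fail.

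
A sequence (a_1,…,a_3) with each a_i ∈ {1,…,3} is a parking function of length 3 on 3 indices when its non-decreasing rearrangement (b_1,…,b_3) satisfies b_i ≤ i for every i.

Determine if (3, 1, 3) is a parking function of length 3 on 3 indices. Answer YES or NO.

NO

Rearranged: b = (1, 3, 3).
  b_1=1 ≤ 1
  b_2=3 > 2
  fails at i=2 ⇒ NO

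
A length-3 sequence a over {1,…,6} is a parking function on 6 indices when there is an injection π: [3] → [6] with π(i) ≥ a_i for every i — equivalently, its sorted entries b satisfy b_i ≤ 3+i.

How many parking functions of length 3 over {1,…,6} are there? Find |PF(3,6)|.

#PF = (6+1−3)·(6+1)^{3−1} = 4·49 = 196 (Konheim–Weiss)
E.g. (1,2,3) → sorted (1,2,3): b_i ≤ 3+i ∀i, a PF.

196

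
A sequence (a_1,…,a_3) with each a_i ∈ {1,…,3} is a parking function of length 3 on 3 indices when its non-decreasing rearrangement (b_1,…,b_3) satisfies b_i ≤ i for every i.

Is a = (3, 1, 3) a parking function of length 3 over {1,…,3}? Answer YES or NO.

NO

Order a: b = (1, 3, 3).
  b_1=1 ≤ 1
  b_2=3 > 2
  fails at i=2 ⇒ NO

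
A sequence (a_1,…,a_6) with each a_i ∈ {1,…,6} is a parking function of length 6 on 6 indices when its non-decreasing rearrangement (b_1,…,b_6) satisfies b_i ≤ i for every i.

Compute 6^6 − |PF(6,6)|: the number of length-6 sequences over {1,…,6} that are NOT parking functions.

Count = (6+1−6)·(6+1)^{6−1} = 1×16807 = 16807
Example (5,5,2,4,6,3) → sorted (2,3,4,5,5,6): b_1=2>1, not a PF.
6^6 − 16807 = 46656 − 16807 = 29849

29849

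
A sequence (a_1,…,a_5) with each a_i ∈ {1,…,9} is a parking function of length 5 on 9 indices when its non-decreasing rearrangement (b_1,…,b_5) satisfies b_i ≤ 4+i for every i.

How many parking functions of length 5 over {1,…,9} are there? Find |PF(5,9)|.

50000

|PF| = (10−5)·10^(5−1) = 5×10000 = 50000 (Pollak)
Check (1,5,5,5,5) → sorted (1,5,5,5,5): b_i ≤ 4+i ∀i, a PF.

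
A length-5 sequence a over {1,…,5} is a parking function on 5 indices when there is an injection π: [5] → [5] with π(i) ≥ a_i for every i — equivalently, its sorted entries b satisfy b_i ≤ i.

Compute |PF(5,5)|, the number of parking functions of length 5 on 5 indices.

1296

Count = (5+1−5)·(5+1)^{5−1} = 1×1296 = 1296 (Konheim–Weiss)
One tuple (1,5,4,2,1) → sorted (1,1,2,4,5): b_i ≤ i ∀i, a PF.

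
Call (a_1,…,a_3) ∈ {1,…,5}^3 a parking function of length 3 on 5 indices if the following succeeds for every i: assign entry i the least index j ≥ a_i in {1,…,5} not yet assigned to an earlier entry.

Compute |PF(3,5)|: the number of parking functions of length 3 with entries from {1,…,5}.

|PF| = (5+1−3)·(5+1)^{3−1} = 3·36 = 108 [KW]
Example (3,2,2) → sorted (2,2,3): b_i ≤ 2+i ∀i, a PF.

108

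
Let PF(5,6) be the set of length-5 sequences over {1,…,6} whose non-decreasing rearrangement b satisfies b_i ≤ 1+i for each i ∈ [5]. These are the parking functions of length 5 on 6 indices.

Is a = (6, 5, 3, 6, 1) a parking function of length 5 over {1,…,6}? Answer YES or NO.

Order a: b = (1, 3, 5, 6, 6).
  b_1=1 ≤ 2
  b_2=3 ≤ 3
  b_3=5 > 4
  fails at i=3 ⇒ NO

NO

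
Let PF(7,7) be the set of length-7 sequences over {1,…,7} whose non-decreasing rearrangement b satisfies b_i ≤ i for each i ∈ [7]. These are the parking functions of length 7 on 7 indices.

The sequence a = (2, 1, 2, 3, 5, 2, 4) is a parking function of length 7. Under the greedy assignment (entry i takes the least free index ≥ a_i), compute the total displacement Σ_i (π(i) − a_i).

Σπ(i) = 1+…+7 = 28; Σa = 2+1+2+3+5+2+4 = 19; disp = 28−19 = 9.

9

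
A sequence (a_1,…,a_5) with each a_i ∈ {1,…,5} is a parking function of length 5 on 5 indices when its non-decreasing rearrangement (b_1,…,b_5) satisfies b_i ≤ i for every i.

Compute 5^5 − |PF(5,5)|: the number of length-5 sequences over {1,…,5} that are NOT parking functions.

1829

Count = 1·6^4 = 1·1296 = 1296
Example (4,4,3,4,4) → sorted (3,4,4,4,4): b_1=3>1, not a PF.
5^5 − 1296 = 3125 − 1296 = 1829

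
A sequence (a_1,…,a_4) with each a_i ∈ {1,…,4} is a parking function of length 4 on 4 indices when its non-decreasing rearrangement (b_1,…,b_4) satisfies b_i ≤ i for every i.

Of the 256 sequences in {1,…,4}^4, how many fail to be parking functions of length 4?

131

|PF| = 1·5^3 = 1×125 = 125 (Konheim–Weiss)
One tuple (4,4,2,4) → sorted (2,4,4,4): b_1=2>1, not a PF.
So 256 − 125 = 131 fail.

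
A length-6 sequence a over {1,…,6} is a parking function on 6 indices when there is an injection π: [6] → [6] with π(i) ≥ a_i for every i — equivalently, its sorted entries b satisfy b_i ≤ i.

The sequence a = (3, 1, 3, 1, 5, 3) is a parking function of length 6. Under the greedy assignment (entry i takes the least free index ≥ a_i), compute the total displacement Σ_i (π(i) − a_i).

5

Σπ = 21 ({1..6} each once); Σa = 3+1+3+1+5+3 = 16; disp = 21−16 = 5.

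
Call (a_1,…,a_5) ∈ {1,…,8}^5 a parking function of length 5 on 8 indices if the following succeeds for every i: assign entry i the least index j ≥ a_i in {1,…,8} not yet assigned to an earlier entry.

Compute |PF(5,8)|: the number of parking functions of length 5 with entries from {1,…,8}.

#PF = (8+1−5)·(8+1)^{5−1} = 4·6561 = 26244 (Pollak)
Check (2,8,2,3,3) → sorted (2,2,3,3,8): b_i ≤ 3+i ∀i, a PF.

26244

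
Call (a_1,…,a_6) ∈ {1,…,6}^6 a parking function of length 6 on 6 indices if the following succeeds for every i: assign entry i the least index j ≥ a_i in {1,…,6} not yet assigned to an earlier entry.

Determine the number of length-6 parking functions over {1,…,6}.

16807

#PF = 1·7^5 = 1·16807 = 16807 [KW]
Example (4,4,2,1,6,2) → sorted (1,2,2,4,4,6): b_i ≤ i ∀i, a PF.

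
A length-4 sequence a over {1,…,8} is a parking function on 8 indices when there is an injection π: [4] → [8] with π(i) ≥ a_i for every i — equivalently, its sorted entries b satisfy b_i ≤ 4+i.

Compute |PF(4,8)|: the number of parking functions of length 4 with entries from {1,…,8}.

|PF| = 5·9^3 = 5·729 = 3645 (Pollak)
Check (8,1,5,4) → sorted (1,4,5,8): b_i ≤ 4+i ∀i, a PF.

3645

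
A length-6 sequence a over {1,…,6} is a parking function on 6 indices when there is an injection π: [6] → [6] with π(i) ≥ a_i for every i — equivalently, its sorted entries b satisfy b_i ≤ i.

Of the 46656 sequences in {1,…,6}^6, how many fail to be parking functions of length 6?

|PF| = 1·7^5 = 1×16807 = 16807
Example (3,3,5,6,4,4) → sorted (3,3,4,4,5,6): b_1=3>1, not a PF.
6^6 − 16807 = 46656 − 16807 = 29849

29849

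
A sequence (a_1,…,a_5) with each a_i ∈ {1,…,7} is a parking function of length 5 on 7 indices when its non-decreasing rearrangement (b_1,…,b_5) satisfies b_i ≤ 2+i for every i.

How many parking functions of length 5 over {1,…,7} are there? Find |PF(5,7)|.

|PF(5,7)| = (7−5+1)·(7+1)^(5−1) = 3 · 4096 = 12288
Check (4,7,4,6,1) → sorted (1,4,4,6,7): b_i ≤ 2+i ∀i, a PF.

12288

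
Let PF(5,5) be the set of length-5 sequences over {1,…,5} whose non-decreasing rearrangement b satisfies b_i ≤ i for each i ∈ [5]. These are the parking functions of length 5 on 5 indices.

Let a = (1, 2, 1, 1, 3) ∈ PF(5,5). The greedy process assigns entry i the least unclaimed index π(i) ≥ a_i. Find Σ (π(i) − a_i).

7

Σπ = 5·6/2 = 15 (π permutes [5]); Σa = 1+2+1+1+3 = 8; disp = 15−8 = 7.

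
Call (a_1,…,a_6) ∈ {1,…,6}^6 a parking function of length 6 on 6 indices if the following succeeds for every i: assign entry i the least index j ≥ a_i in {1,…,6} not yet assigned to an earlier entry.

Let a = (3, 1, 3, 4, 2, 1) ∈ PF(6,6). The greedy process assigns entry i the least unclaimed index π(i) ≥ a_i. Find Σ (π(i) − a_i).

Σπ(i) = 1+…+6 = 21; Σa = 3+1+3+4+2+1 = 14; disp = 21−14 = 7.

7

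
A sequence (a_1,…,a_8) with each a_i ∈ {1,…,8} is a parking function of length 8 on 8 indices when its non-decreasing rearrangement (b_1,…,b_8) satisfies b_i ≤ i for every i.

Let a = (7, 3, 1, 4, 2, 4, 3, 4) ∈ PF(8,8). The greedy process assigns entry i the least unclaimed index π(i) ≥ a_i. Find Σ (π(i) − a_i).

Σπ = 36 ({1..8} each once); Σa = 7+3+1+4+2+4+3+4 = 28; disp = 36−28 = 8.

8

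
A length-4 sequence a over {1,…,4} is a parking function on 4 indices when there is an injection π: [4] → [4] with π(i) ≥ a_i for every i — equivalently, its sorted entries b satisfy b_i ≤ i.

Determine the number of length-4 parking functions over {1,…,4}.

|PF(4,4)| = (4+1−4)·(4+1)^{4−1} = 1 · 125 = 125 [KW]
One tuple (2,1,1,4) → sorted (1,1,2,4): b_i ≤ i ∀i, a PF.

125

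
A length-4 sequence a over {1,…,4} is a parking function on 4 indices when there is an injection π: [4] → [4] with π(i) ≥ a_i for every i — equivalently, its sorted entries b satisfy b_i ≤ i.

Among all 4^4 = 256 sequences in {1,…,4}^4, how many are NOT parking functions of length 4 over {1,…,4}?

#PF = (4−4+1)·(4+1)^(4−1) = 1·125 = 125 (Konheim–Weiss)
One tuple (4,3,2,4) → sorted (2,3,4,4): b_1=2>1, not a PF.
4^4 − 125 = 256 − 125 = 131

131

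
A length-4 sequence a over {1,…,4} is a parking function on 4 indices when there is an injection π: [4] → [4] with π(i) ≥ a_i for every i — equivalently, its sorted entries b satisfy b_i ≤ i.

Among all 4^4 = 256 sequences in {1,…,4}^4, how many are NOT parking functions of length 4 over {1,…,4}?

131

Count = (4−4+1)·(4+1)^(4−1) = 1·125 = 125 (Pollak)
Check (1,4,4,4) → sorted (1,4,4,4): b_2=4>2, not a PF.
Total 256; non-PF = 256−125 = 131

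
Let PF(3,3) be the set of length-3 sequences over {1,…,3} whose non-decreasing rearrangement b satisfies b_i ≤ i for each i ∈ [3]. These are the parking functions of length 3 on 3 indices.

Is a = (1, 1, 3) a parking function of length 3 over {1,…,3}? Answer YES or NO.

Order a: b = (1, 1, 3).
  b_1=1 ≤ 1
  b_2=1 ≤ 2
  b_3=3 ≤ 3
All bounds hold ⇒ YES

YES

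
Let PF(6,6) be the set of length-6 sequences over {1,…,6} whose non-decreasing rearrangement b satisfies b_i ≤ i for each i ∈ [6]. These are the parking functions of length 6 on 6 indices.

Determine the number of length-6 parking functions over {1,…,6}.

16807

Count = (7−6)·7^(6−1) = 1×16807 = 16807 [KW]
One tuple (2,6,2,3,1,4) → sorted (1,2,2,3,4,6): b_i ≤ i ∀i, a PF.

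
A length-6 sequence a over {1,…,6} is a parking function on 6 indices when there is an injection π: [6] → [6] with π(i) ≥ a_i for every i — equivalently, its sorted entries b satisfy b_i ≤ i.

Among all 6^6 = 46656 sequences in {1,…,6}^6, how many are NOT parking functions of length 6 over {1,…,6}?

29849

|PF(6,6)| = (6+1−6)·(6+1)^{6−1} = 1 · 16807 = 16807 (Konheim–Weiss)
Check (4,4,5,5,6,5) → sorted (4,4,5,5,5,6): b_1=4>1, not a PF.
6^6 − 16807 = 46656 − 16807 = 29849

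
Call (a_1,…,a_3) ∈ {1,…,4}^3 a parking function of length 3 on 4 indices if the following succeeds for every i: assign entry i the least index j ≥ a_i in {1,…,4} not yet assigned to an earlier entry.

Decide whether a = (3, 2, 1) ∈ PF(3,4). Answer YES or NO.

YES

Sorted: b = (1, 2, 3).
  b_1=1 ≤ 2
  b_2=2 ≤ 3
  b_3=3 ≤ 4
All bounds hold ⇒ YES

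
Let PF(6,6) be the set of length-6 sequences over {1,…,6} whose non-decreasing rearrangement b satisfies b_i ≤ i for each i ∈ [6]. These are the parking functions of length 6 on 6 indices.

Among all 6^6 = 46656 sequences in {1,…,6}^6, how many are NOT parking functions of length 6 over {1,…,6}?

Count = (6−6+1)·(6+1)^(6−1) = 1·16807 = 16807 [KW]
Example (5,3,4,6,4,5) → sorted (3,4,4,5,5,6): b_1=3>1, not a PF.
Total 46656; non-PF = 46656−16807 = 29849

29849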